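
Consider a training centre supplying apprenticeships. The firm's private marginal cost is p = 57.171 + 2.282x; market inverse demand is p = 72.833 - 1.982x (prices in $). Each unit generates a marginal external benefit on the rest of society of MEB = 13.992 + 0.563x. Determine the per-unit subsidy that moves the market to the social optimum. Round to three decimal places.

subsidy = $18.503 per unit

Social marginal cost = private MC − MEB = 43.179 + 1.719x.
Set SMC = demand: 43.179 + 1.719x = 72.833 - 1.982x → x* = 8.0124.
The Pigouvian subsidy equals MEB at x*: 13.992 + 0.563×8.0124 = 18.5030.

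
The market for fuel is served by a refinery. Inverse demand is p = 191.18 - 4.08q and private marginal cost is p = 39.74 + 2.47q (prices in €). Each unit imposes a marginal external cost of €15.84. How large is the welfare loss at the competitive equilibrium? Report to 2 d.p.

Market equilibrium (private): 39.74 + 2.47q = 191.18 - 4.08q → q_m = 23.1206.
Social marginal cost = private MC + MEC = 55.58 + 2.47q.
Set SMC = demand: 55.58 + 2.47q = 191.18 - 4.08q → q* = 20.7023.
Between q* and q_m the wedge SMC − demand runs linearly from 0 to MEC(q_m), so the loss is a triangle.
DWL = ½ × 2.4183 × 15.8400 = 19.1529.

DWL = €19.15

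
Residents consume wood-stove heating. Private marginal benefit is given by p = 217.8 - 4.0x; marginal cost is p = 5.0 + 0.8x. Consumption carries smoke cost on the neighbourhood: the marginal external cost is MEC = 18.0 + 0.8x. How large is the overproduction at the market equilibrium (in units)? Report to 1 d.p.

Market equilibrium (private): 5.0 + 0.8x = 217.8 - 4.0x → x_m = 44.3333.
Social marginal benefit = demand − MEC = 199.8 - 4.8x.
Set SMB = MC: 199.8 - 4.8x = 5.0 + 0.8x → x* = 34.7857.
Gap = |44.3333 − 34.7857| = 9.5476.

9.5 units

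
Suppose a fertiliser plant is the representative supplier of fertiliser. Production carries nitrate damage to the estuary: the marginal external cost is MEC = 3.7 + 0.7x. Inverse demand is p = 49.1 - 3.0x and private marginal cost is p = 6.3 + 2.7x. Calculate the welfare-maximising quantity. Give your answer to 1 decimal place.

x* = 6.1

Social marginal cost = private MC + MEC = 10.0 + 3.4x.
Set SMC = demand: 10.0 + 3.4x = 49.1 - 3.0x → x* = 6.1094.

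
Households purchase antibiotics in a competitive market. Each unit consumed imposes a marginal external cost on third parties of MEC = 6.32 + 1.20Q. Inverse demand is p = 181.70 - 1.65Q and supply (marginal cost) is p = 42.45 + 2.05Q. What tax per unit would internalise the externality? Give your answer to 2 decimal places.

tax = 38.87 per unit

Social marginal benefit = demand − MEC = 175.38 - 2.85Q.
Set SMB = MC: 175.38 - 2.85Q = 42.45 + 2.05Q → Q* = 27.1286.
The Pigouvian tax equals MEC at Q*: 6.32 + 1.20×27.1286 = 38.8743.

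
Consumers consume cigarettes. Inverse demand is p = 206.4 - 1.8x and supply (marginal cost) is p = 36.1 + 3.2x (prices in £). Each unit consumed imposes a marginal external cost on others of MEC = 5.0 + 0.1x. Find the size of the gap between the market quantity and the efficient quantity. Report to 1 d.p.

1.6 units

Market equilibrium (private): 36.1 + 3.2x = 206.4 - 1.8x → x_m = 34.0600.
Social marginal benefit = demand − MEC = 201.4 - 1.9x.
Set SMB = MC: 201.4 - 1.9x = 36.1 + 3.2x → x* = 32.4118.
Gap = |34.0600 − 32.4118| = 1.6482.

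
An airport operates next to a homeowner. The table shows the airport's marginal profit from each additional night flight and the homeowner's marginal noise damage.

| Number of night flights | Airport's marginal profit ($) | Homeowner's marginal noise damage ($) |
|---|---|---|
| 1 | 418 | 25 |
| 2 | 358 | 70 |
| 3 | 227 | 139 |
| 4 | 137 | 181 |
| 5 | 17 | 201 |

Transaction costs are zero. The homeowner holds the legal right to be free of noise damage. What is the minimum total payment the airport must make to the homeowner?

Efficient level: marginal profit ≥ marginal noise damage through level 3, so k* = 3.
With the homeowner holding the right, the airport must at least compensate total damage at k*: 25 + 70 + 139 = 234.

$234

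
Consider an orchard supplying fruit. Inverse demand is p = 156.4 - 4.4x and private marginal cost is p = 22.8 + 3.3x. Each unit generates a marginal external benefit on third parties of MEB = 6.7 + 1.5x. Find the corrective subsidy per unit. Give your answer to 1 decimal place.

Social marginal cost = private MC − MEB = 16.1 + 1.8x.
Set SMC = demand: 16.1 + 1.8x = 156.4 - 4.4x → x* = 22.6290.
The Pigouvian subsidy equals MEB at x*: 6.7 + 1.5×22.6290 = 40.6435.

subsidy = 40.6 per unit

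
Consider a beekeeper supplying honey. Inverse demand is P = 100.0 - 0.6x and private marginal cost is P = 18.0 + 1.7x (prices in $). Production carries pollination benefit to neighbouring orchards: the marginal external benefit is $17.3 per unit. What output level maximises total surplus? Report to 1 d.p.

Social marginal cost = private MC − MEB = 0.7 + 1.7x.
Set SMC = demand: 0.7 + 1.7x = 100.0 - 0.6x → x* = 43.1739.

x* = 43.2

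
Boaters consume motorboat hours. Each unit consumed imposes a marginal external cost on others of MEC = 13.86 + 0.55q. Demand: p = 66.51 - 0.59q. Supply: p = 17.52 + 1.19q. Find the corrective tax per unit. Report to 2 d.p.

Social marginal benefit = demand − MEC = 52.65 - 1.14q.
Set SMB = MC: 52.65 - 1.14q = 17.52 + 1.19q → q* = 15.0773.
The Pigouvian tax equals MEC at q*: 13.86 + 0.55×15.0773 = 22.1525.

tax = 22.15 per unit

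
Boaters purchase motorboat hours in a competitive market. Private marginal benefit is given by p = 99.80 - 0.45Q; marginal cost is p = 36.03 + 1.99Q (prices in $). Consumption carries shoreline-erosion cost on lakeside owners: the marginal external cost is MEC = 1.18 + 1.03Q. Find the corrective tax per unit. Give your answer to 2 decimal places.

Social marginal benefit = demand − MEC = 98.62 - 1.48Q.
Set SMB = MC: 98.62 - 1.48Q = 36.03 + 1.99Q → Q* = 18.0375.
The Pigouvian tax equals MEC at Q*: 1.18 + 1.03×18.0375 = 19.7586.

tax = $19.76 per unit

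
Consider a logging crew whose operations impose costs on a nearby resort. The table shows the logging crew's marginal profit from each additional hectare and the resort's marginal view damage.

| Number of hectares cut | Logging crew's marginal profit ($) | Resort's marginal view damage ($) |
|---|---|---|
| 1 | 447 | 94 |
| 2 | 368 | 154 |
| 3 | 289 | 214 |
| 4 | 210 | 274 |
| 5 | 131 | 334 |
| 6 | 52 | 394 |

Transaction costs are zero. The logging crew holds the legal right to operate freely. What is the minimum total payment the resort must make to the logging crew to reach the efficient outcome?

$393

Left alone the logging crew would choose level 6 (marginal profit stays positive).
Efficient level: k* = 3 (marginal profit ≥ marginal view damage through 3).
The resort must at least cover the logging crew's forgone profit from cutting 6→3: 210 + 131 + 52 = 393.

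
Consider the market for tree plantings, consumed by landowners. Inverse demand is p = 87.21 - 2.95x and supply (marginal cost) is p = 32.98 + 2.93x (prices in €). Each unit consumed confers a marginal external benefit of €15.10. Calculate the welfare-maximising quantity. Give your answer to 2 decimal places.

x* = 11.79

Social marginal benefit = demand + MEB = 102.31 - 2.95x.
Set SMB = MC: 102.31 - 2.95x = 32.98 + 2.93x → x* = 11.7908.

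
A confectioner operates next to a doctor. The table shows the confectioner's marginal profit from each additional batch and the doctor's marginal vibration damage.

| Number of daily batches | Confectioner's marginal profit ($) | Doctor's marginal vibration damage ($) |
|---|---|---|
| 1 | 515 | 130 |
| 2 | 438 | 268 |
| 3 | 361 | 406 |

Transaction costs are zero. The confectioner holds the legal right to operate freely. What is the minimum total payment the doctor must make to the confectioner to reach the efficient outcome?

$361

Left alone the confectioner would choose level 3 (marginal profit stays positive).
Efficient level: k* = 2 (marginal profit ≥ marginal vibration damage through 2).
The doctor must at least cover the confectioner's forgone profit from cutting 3→2: 361 = 361.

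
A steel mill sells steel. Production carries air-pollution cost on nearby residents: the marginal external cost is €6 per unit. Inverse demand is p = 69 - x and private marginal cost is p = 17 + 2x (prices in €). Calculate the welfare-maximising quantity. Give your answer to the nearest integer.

x* = 15

Social marginal cost = private MC + MEC = 23 + 2x.
Set SMC = demand: 23 + 2x = 69 - x → x* = 15.3333.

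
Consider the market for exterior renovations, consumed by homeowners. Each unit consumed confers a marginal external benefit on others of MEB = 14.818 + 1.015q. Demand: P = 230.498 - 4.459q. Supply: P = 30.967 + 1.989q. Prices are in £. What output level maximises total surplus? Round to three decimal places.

q* = 39.453

Social marginal benefit = demand + MEB = 245.316 - 3.444q.
Set SMB = MC: 245.316 - 3.444q = 30.967 + 1.989q → q* = 39.4532.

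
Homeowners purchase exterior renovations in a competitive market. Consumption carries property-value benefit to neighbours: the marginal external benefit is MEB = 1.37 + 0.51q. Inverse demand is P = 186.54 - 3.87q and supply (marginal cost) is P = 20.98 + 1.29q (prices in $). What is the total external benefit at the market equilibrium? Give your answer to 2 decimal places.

$306.47

Market equilibrium (private): 20.98 + 1.29q = 186.54 - 3.87q → q_m = 32.0853.
Total external benefit = ∫₀^{q_m} (1.37 + 0.51q) dq = 1.37×32.0853 + ½×0.51×32.0853² = 306.4708.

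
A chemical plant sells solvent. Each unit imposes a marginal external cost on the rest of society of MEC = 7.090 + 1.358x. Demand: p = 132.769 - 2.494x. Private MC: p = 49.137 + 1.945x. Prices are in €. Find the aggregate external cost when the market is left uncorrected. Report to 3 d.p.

Market equilibrium (private): 49.137 + 1.945x = 132.769 - 2.494x → x_m = 18.8403.
Total external cost = ∫₀^{x_m} (7.090 + 1.358x) dx = 7.090×18.8403 + ½×1.358×18.8403² = 374.5935.

€374.593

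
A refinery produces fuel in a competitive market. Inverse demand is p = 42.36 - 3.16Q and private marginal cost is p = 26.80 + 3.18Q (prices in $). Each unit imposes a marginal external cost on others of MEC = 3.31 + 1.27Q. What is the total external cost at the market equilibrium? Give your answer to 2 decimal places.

Market equilibrium (private): 26.80 + 3.18Q = 42.36 - 3.16Q → Q_m = 2.4543.
Total external cost = ∫₀^{Q_m} (3.31 + 1.27Q) dQ = 3.31×2.4543 + ½×1.27×2.4543² = 11.9487.

$11.95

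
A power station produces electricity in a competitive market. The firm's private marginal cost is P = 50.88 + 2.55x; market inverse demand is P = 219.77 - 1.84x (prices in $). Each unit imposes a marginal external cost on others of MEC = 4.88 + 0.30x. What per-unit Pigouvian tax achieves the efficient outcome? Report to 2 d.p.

tax = $15.37 per unit

Social marginal cost = private MC + MEC = 55.76 + 2.85x.
Set SMC = demand: 55.76 + 2.85x = 219.77 - 1.84x → x* = 34.9701.
The Pigouvian tax equals MEC at x*: 4.88 + 0.30×34.9701 = 15.3710.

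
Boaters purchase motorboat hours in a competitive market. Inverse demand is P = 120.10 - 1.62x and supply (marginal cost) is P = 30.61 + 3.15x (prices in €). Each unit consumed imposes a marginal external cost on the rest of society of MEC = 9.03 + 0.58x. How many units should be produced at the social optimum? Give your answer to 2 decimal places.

Social marginal benefit = demand − MEC = 111.07 - 2.20x.
Set SMB = MC: 111.07 - 2.20x = 30.61 + 3.15x → x* = 15.0393.

x* = 15.04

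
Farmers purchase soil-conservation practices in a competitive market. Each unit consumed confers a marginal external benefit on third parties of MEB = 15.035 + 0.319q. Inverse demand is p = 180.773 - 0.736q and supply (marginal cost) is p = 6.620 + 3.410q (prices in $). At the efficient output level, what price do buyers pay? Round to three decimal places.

Social marginal benefit = demand + MEB = 195.808 - 0.417q.
Set SMB = MC: 195.808 - 0.417q = 6.620 + 3.410q → q* = 49.4351.
Consumer price on the demand curve at q*: 180.773 − 0.736×49.4351 = 144.3888.

P = $144.389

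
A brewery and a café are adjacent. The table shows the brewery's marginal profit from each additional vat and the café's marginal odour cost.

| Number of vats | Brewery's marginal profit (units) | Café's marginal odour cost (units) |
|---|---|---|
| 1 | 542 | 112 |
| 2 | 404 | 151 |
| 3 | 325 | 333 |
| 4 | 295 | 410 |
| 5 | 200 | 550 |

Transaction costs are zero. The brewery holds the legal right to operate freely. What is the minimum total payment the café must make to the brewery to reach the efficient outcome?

Left alone the brewery would choose level 5 (marginal profit stays positive).
Efficient level: k* = 2 (marginal profit ≥ marginal odour cost through 2).
The café must at least cover the brewery's forgone profit from cutting 5→2: 325 + 295 + 200 = 820.

820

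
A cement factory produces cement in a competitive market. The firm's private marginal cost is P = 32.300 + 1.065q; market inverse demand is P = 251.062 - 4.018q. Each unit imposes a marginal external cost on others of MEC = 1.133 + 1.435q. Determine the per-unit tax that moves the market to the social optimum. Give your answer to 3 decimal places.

Social marginal cost = private MC + MEC = 33.433 + 2.500q.
Set SMC = demand: 33.433 + 2.500q = 251.062 - 4.018q → q* = 33.3889.
The Pigouvian tax equals MEC at q*: 1.133 + 1.435×33.3889 = 49.0461.

tax = 49.046 per unit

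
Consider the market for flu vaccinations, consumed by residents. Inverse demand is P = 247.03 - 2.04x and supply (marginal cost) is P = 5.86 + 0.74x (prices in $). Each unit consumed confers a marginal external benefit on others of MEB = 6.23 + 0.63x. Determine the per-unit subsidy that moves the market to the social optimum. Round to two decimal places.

Social marginal benefit = demand + MEB = 253.26 - 1.41x.
Set SMB = MC: 253.26 - 1.41x = 5.86 + 0.74x → x* = 115.0698.
The Pigouvian subsidy equals MEB at x*: 6.23 + 0.63×115.0698 = 78.7240.

subsidy = $78.72 per unit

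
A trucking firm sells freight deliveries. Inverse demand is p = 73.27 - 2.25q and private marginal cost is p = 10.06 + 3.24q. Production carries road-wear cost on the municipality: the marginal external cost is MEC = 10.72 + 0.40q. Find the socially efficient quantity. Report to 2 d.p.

Social marginal cost = private MC + MEC = 20.78 + 3.64q.
Set SMC = demand: 20.78 + 3.64q = 73.27 - 2.25q → q* = 8.9117.

q* = 8.91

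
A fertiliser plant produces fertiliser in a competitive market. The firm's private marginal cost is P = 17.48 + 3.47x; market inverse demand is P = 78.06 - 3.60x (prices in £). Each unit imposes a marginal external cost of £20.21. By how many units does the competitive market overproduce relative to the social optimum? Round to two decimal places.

2.86 units

Market equilibrium (private): 17.48 + 3.47x = 78.06 - 3.60x → x_m = 8.5686.
Social marginal cost = private MC + MEC = 37.69 + 3.47x.
Set SMC = demand: 37.69 + 3.47x = 78.06 - 3.60x → x* = 5.7100.
Gap = |8.5686 − 5.7100| = 2.8586.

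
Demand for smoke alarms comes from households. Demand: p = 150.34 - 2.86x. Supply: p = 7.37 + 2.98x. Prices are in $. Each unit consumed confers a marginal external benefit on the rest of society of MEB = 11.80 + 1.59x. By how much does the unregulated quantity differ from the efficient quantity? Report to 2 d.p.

11.94 units

Market equilibrium (private): 7.37 + 2.98x = 150.34 - 2.86x → x_m = 24.4812.
Social marginal benefit = demand + MEB = 162.14 - 1.27x.
Set SMB = MC: 162.14 - 1.27x = 7.37 + 2.98x → x* = 36.4165.
Gap = |24.4812 − 36.4165| = 11.9353.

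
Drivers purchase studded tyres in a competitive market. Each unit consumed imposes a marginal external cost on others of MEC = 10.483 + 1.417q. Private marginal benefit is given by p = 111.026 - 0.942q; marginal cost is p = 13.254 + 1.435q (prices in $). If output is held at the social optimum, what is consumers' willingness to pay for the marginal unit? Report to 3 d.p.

P = $89.353

Social marginal benefit = demand − MEC = 100.543 - 2.359q.
Set SMB = MC: 100.543 - 2.359q = 13.254 + 1.435q → q* = 23.0071.
Consumer price on the demand curve at q*: 111.026 − 0.942×23.0071 = 89.3533.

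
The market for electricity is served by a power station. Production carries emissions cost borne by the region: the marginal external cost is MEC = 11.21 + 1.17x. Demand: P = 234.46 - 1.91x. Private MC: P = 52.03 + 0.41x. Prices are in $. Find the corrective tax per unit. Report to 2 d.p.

Social marginal cost = private MC + MEC = 63.24 + 1.58x.
Set SMC = demand: 63.24 + 1.58x = 234.46 - 1.91x → x* = 49.0602.
The Pigouvian tax equals MEC at x*: 11.21 + 1.17×49.0602 = 68.6104.

tax = $68.61 per unit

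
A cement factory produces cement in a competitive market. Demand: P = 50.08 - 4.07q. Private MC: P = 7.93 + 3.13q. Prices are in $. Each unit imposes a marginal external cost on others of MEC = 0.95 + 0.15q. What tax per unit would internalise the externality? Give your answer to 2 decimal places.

Social marginal cost = private MC + MEC = 8.88 + 3.28q.
Set SMC = demand: 8.88 + 3.28q = 50.08 - 4.07q → q* = 5.6054.
The Pigouvian tax equals MEC at q*: 0.95 + 0.15×5.6054 = 1.7908.

tax = $1.79 per unit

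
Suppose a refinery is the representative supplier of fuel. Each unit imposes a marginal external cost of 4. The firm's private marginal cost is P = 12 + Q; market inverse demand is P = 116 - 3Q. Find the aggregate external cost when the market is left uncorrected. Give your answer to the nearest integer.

Market equilibrium (private): 12 + Q = 116 - 3Q → Q_m = 26.0000.
Total external cost = MEC × Q_m = 4 × 26.0000 = 104.0000.

104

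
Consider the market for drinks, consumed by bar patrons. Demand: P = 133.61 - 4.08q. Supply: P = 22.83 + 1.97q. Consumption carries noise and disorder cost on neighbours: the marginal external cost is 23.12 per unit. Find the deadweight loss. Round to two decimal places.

DWL = 44.18

Market equilibrium (private): 22.83 + 1.97q = 133.61 - 4.08q → q_m = 18.3107.
Social marginal benefit = demand − MEC = 110.49 - 4.08q.
Set SMB = MC: 110.49 - 4.08q = 22.83 + 1.97q → q* = 14.4893.
Between q* and q_m the wedge MC − SMB runs linearly from 0 to MEC(q_m), so the loss is a triangle.
DWL = ½ × 3.8214 × 23.1200 = 44.1754.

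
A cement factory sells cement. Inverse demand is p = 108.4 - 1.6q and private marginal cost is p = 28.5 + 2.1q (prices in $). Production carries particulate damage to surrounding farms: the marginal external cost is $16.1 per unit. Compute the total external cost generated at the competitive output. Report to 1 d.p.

Market equilibrium (private): 28.5 + 2.1q = 108.4 - 1.6q → q_m = 21.5946.
Total external cost = MEC × q_m = 16.1 × 21.5946 = 347.6731.

$347.7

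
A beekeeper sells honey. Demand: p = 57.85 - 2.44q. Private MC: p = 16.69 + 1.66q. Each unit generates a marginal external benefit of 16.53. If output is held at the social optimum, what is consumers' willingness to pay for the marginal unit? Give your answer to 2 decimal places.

Social marginal cost = private MC − MEB = 0.16 + 1.66q.
Set SMC = demand: 0.16 + 1.66q = 57.85 - 2.44q → q* = 14.0707.
Consumer price on the demand curve at q*: 57.85 − 2.44×14.0707 = 23.5175.

P = 23.52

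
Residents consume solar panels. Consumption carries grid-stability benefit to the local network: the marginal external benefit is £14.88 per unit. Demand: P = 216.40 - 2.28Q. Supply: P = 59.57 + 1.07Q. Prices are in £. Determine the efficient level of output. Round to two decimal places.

Q* = 51.26

Social marginal benefit = demand + MEB = 231.28 - 2.28Q.
Set SMB = MC: 231.28 - 2.28Q = 59.57 + 1.07Q → Q* = 51.2567.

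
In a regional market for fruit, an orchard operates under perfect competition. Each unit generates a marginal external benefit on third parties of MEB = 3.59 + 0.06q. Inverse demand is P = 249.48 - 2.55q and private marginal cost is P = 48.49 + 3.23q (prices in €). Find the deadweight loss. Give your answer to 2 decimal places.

DWL = €2.82

Market equilibrium (private): 48.49 + 3.23q = 249.48 - 2.55q → q_m = 34.7734.
Social marginal cost = private MC − MEB = 44.90 + 3.17q.
Set SMC = demand: 44.90 + 3.17q = 249.48 - 2.55q → q* = 35.7657.
Between q* and q_m the wedge demand − SMC runs linearly from 0 to MEB(q_m), so the loss is a triangle.
DWL = ½ × 0.9923 × 5.6764 = 2.8163.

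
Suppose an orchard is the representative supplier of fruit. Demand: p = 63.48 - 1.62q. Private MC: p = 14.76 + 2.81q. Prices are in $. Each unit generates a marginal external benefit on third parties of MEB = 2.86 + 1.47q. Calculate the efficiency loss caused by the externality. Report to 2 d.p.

Market equilibrium (private): 14.76 + 2.81q = 63.48 - 1.62q → q_m = 10.9977.
Social marginal cost = private MC − MEB = 11.90 + 1.34q.
Set SMC = demand: 11.90 + 1.34q = 63.48 - 1.62q → q* = 17.4257.
The loss is the area between SMC and demand from q* to q_m; with linear curves that's a triangle of height MEB(q_m).
DWL = ½ × 6.4280 × 19.0267 = 61.1518.

DWL = $61.15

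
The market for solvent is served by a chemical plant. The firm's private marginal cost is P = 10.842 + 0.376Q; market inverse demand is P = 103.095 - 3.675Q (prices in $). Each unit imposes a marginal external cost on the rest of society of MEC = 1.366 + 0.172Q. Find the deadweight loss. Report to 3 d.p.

DWL = $3.304

Market equilibrium (private): 10.842 + 0.376Q = 103.095 - 3.675Q → Q_m = 22.7729.
Social marginal cost = private MC + MEC = 12.208 + 0.548Q.
Set SMC = demand: 12.208 + 0.548Q = 103.095 - 3.675Q → Q* = 21.5219.
Between Q* and Q_m the wedge SMC − demand runs linearly from 0 to MEC(Q_m), so the loss is a triangle.
DWL = ½ × 1.2510 × 5.2829 = 3.3045.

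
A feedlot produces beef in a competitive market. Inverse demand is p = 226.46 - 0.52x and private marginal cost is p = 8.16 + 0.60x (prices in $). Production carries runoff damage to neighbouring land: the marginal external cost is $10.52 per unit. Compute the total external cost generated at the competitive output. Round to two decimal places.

Market equilibrium (private): 8.16 + 0.60x = 226.46 - 0.52x → x_m = 194.9107.
Total external cost = MEC × x_m = 10.52 × 194.9107 = 2050.4606.

$2050.46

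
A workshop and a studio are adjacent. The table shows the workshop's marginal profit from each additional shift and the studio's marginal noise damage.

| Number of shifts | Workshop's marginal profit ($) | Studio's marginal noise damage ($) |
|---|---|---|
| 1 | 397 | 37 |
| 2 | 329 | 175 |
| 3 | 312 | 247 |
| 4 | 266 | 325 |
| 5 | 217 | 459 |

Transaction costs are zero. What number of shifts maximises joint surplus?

3

Bargaining reaches the level where marginal profit last exceeds marginal noise damage.
That holds through level 3 (312 ≥ 247) but not at 4 (266 < 325).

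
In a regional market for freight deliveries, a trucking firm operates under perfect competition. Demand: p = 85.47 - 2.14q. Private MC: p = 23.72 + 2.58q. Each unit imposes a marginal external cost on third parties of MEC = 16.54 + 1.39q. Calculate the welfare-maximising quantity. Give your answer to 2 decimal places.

q* = 7.40

Social marginal cost = private MC + MEC = 40.26 + 3.97q.
Set SMC = demand: 40.26 + 3.97q = 85.47 - 2.14q → q* = 7.3993.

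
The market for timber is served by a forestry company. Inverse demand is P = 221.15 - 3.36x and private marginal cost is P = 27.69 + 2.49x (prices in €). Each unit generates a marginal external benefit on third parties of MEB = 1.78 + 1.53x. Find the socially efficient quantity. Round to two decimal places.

x* = 45.19

Social marginal cost = private MC − MEB = 25.91 + 0.96x.
Set SMC = demand: 25.91 + 0.96x = 221.15 - 3.36x → x* = 45.1944.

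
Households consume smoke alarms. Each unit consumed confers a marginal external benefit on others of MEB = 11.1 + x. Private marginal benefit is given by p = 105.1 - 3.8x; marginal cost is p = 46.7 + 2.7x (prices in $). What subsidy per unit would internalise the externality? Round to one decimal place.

Social marginal benefit = demand + MEB = 116.2 - 2.8x.
Set SMB = MC: 116.2 - 2.8x = 46.7 + 2.7x → x* = 12.6364.
The Pigouvian subsidy equals MEB at x*: 11.1 + 1.0×12.6364 = 23.7364.

subsidy = $23.7 per unit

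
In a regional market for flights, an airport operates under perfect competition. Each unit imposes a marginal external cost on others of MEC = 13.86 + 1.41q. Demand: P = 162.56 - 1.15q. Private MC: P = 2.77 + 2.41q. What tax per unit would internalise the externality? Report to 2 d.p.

tax = 55.26 per unit

Social marginal cost = private MC + MEC = 16.63 + 3.82q.
Set SMC = demand: 16.63 + 3.82q = 162.56 - 1.15q → q* = 29.3622.
The Pigouvian tax equals MEC at q*: 13.86 + 1.41×29.3622 = 55.2607.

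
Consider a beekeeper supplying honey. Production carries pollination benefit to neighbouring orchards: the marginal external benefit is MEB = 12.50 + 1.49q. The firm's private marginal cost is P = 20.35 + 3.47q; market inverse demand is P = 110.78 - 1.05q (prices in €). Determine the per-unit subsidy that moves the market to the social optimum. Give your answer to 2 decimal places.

Social marginal cost = private MC − MEB = 7.85 + 1.98q.
Set SMC = demand: 7.85 + 1.98q = 110.78 - 1.05q → q* = 33.9703.
The Pigouvian subsidy equals MEB at q*: 12.50 + 1.49×33.9703 = 63.1157.

subsidy = €63.12 per unit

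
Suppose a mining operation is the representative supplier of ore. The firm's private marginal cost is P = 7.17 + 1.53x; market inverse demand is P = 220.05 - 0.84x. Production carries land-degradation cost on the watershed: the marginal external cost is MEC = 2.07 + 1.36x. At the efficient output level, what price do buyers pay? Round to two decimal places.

P = 172.58

Social marginal cost = private MC + MEC = 9.24 + 2.89x.
Set SMC = demand: 9.24 + 2.89x = 220.05 - 0.84x → x* = 56.5174.
Consumer price on the demand curve at x*: 220.05 − 0.84×56.5174 = 172.5754.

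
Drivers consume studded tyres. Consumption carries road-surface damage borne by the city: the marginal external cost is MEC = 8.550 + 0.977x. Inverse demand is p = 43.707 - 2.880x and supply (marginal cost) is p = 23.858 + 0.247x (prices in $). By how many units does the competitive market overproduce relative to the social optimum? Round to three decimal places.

3.594 units

Market equilibrium (private): 23.858 + 0.247x = 43.707 - 2.880x → x_m = 6.3476.
Social marginal benefit = demand − MEC = 35.157 - 3.857x.
Set SMB = MC: 35.157 - 3.857x = 23.858 + 0.247x → x* = 2.7532.
Gap = |6.3476 − 2.7532| = 3.5944.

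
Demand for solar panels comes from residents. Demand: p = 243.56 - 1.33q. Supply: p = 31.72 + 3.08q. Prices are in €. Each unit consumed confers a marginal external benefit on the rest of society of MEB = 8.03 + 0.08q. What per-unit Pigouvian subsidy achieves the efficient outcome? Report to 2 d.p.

Social marginal benefit = demand + MEB = 251.59 - 1.25q.
Set SMB = MC: 251.59 - 1.25q = 31.72 + 3.08q → q* = 50.7783.
The Pigouvian subsidy equals MEB at q*: 8.03 + 0.08×50.7783 = 12.0923.

subsidy = €12.09 per unit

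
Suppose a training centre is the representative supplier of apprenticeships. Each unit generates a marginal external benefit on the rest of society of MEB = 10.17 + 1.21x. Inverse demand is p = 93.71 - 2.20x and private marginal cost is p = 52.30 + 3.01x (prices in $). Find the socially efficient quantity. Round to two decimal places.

Social marginal cost = private MC − MEB = 42.13 + 1.80x.
Set SMC = demand: 42.13 + 1.80x = 93.71 - 2.20x → x* = 12.8950.

x* = 12.90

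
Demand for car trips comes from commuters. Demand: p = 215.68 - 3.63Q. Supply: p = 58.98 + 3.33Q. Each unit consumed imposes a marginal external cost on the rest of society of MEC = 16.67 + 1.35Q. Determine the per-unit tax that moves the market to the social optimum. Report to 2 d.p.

tax = 39.42 per unit

Social marginal benefit = demand − MEC = 199.01 - 4.98Q.
Set SMB = MC: 199.01 - 4.98Q = 58.98 + 3.33Q → Q* = 16.8508.
The Pigouvian tax equals MEC at Q*: 16.67 + 1.35×16.8508 = 39.4186.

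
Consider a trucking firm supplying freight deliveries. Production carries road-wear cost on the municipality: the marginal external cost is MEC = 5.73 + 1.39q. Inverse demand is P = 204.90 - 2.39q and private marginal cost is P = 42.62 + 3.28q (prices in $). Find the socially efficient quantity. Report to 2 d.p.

Social marginal cost = private MC + MEC = 48.35 + 4.67q.
Set SMC = demand: 48.35 + 4.67q = 204.90 - 2.39q → q* = 22.1742.

q* = 22.17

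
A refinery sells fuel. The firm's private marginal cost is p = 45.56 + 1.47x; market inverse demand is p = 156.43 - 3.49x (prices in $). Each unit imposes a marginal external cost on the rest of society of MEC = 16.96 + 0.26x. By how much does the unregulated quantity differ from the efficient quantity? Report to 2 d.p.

4.36 units

Market equilibrium (private): 45.56 + 1.47x = 156.43 - 3.49x → x_m = 22.3528.
Social marginal cost = private MC + MEC = 62.52 + 1.73x.
Set SMC = demand: 62.52 + 1.73x = 156.43 - 3.49x → x* = 17.9904.
Gap = |22.3528 − 17.9904| = 4.3624.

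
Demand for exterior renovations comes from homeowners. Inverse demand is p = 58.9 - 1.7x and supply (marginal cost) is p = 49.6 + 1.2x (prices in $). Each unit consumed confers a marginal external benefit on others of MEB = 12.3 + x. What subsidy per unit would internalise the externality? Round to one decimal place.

subsidy = $23.7 per unit

Social marginal benefit = demand + MEB = 71.2 - 0.7x.
Set SMB = MC: 71.2 - 0.7x = 49.6 + 1.2x → x* = 11.3684.
The Pigouvian subsidy equals MEB at x*: 12.3 + 1.0×11.3684 = 23.6684.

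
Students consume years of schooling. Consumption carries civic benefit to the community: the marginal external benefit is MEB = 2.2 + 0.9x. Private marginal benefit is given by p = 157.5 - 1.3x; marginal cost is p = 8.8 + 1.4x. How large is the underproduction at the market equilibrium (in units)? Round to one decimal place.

Market equilibrium (private): 8.8 + 1.4x = 157.5 - 1.3x → x_m = 55.0741.
Social marginal benefit = demand + MEB = 159.7 - 0.4x.
Set SMB = MC: 159.7 - 0.4x = 8.8 + 1.4x → x* = 83.8333.
Gap = |55.0741 − 83.8333| = 28.7592.

28.8 units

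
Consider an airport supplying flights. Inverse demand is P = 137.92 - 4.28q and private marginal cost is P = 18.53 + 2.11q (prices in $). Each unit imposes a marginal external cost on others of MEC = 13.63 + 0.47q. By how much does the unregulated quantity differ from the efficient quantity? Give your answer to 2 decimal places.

3.27 units

Market equilibrium (private): 18.53 + 2.11q = 137.92 - 4.28q → q_m = 18.6839.
Social marginal cost = private MC + MEC = 32.16 + 2.58q.
Set SMC = demand: 32.16 + 2.58q = 137.92 - 4.28q → q* = 15.4169.
Gap = |18.6839 − 15.4169| = 3.2670.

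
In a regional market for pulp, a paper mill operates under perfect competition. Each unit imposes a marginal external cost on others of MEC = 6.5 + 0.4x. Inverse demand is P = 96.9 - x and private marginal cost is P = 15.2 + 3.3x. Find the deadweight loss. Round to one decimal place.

DWL = 21.2

Market equilibrium (private): 15.2 + 3.3x = 96.9 - x → x_m = 19.0000.
Social marginal cost = private MC + MEC = 21.7 + 3.7x.
Set SMC = demand: 21.7 + 3.7x = 96.9 - x → x* = 16.0000.
The welfare-loss triangle has base |x_m − x*| and height MEC(x_m) (the vertical gap between SMC and demand is zero at x* and MEC at x_m).
DWL = ½ × 3.0000 × 14.1000 = 21.1500.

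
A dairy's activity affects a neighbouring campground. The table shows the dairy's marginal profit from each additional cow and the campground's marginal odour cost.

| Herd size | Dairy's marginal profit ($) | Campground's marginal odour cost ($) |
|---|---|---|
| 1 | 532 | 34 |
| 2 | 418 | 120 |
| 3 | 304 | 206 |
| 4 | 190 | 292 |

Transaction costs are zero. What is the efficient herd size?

Bargaining reaches the level where marginal profit last exceeds marginal odour cost.
That holds through level 3 (304 ≥ 206) but not at 4 (190 < 292).

3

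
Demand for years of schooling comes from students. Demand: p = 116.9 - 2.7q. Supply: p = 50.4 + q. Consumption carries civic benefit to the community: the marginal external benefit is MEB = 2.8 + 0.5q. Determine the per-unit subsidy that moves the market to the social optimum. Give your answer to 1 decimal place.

Social marginal benefit = demand + MEB = 119.7 - 2.2q.
Set SMB = MC: 119.7 - 2.2q = 50.4 + q → q* = 21.6563.
The Pigouvian subsidy equals MEB at q*: 2.8 + 0.5×21.6563 = 13.6282.

subsidy = 13.6 per unit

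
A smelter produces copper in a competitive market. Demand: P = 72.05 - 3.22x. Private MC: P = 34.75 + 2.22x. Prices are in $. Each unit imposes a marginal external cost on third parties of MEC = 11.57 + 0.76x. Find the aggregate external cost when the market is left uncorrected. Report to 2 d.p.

$97.20

Market equilibrium (private): 34.75 + 2.22x = 72.05 - 3.22x → x_m = 6.8566.
Total external cost = ∫₀^{x_m} (11.57 + 0.76x) dx = 11.57×6.8566 + ½×0.76×6.8566² = 97.1958.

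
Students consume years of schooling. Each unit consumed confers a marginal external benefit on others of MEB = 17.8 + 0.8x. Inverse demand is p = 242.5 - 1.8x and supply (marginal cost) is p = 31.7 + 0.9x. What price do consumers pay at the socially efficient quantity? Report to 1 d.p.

P = 25.9

Social marginal benefit = demand + MEB = 260.3 - x.
Set SMB = MC: 260.3 - x = 31.7 + 0.9x → x* = 120.3158.
Consumer price on the demand curve at x*: 242.5 − 1.8×120.3158 = 25.9316.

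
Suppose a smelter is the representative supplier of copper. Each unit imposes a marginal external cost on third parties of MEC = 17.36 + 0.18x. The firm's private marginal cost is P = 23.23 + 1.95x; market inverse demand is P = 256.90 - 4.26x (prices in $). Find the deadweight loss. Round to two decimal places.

Market equilibrium (private): 23.23 + 1.95x = 256.90 - 4.26x → x_m = 37.6280.
Social marginal cost = private MC + MEC = 40.59 + 2.13x.
Set SMC = demand: 40.59 + 2.13x = 256.90 - 4.26x → x* = 33.8513.
Between x* and x_m the wedge SMC − demand runs linearly from 0 to MEC(x_m), so the loss is a triangle.
DWL = ½ × 3.7767 × 24.1330 = 45.5716.

DWL = $45.57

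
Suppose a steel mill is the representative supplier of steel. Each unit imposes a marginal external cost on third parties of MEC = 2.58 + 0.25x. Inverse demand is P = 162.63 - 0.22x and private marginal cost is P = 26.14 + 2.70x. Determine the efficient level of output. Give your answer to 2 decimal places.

x* = 42.24

Social marginal cost = private MC + MEC = 28.72 + 2.95x.
Set SMC = demand: 28.72 + 2.95x = 162.63 - 0.22x → x* = 42.2429.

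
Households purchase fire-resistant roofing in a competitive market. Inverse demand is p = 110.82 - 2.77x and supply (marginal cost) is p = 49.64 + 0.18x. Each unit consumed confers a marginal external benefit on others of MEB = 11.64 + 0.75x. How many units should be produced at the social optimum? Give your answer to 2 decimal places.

Social marginal benefit = demand + MEB = 122.46 - 2.02x.
Set SMB = MC: 122.46 - 2.02x = 49.64 + 0.18x → x* = 33.1000.

x* = 33.10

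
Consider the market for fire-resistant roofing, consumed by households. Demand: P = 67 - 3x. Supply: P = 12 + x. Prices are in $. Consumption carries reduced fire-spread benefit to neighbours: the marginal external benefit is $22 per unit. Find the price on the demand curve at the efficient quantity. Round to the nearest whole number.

P = $9

Social marginal benefit = demand + MEB = 89 - 3x.
Set SMB = MC: 89 - 3x = 12 + x → x* = 19.2500.
Consumer price on the demand curve at x*: 67 − 3×19.2500 = 9.2500.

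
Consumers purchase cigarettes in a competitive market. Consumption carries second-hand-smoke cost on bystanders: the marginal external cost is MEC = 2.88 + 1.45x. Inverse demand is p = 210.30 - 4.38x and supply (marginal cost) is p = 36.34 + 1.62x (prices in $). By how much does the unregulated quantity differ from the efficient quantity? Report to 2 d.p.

Market equilibrium (private): 36.34 + 1.62x = 210.30 - 4.38x → x_m = 28.9933.
Social marginal benefit = demand − MEC = 207.42 - 5.83x.
Set SMB = MC: 207.42 - 5.83x = 36.34 + 1.62x → x* = 22.9638.
Gap = |28.9933 − 22.9638| = 6.0295.

6.03 units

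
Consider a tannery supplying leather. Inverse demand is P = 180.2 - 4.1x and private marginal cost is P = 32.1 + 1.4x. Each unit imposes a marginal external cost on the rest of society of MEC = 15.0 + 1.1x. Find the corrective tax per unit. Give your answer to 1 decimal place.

Social marginal cost = private MC + MEC = 47.1 + 2.5x.
Set SMC = demand: 47.1 + 2.5x = 180.2 - 4.1x → x* = 20.1667.
The Pigouvian tax equals MEC at x*: 15.0 + 1.1×20.1667 = 37.1834.

tax = 37.2 per unit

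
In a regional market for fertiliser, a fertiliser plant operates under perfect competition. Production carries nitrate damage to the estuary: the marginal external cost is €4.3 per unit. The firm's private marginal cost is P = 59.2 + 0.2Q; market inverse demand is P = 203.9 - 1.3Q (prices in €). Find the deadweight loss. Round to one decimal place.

DWL = €6.2

Market equilibrium (private): 59.2 + 0.2Q = 203.9 - 1.3Q → Q_m = 96.4667.
Social marginal cost = private MC + MEC = 63.5 + 0.2Q.
Set SMC = demand: 63.5 + 0.2Q = 203.9 - 1.3Q → Q* = 93.6000.
Between Q* and Q_m the wedge SMC − demand runs linearly from 0 to MEC(Q_m), so the loss is a triangle.
DWL = ½ × 2.8667 × 4.3000 = 6.1634.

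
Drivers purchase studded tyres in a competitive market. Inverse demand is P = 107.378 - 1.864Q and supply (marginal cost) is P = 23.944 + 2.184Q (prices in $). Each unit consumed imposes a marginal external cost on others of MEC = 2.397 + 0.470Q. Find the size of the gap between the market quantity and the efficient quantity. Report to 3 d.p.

2.675 units

Market equilibrium (private): 23.944 + 2.184Q = 107.378 - 1.864Q → Q_m = 20.6112.
Social marginal benefit = demand − MEC = 104.981 - 2.334Q.
Set SMB = MC: 104.981 - 2.334Q = 23.944 + 2.184Q → Q* = 17.9365.
Gap = |20.6112 − 17.9365| = 2.6747.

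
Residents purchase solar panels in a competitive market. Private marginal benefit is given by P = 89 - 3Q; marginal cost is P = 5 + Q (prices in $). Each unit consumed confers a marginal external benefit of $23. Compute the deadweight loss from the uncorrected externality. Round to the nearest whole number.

Market equilibrium (private): 5 + Q = 89 - 3Q → Q_m = 21.0000.
Social marginal benefit = demand + MEB = 112 - 3Q.
Set SMB = MC: 112 - 3Q = 5 + Q → Q* = 26.7500.
Height of the DWL triangle at Q_m is SMB(Q_m) − MC(Q_m) = MEB(Q_m) = 23.0000.
DWL = ½ × 5.7500 × 23.0000 = 66.1250.

DWL = $66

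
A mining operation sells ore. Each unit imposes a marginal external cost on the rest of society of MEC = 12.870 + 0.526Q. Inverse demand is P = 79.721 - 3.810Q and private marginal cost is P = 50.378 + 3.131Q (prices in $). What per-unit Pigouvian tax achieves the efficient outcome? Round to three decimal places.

Social marginal cost = private MC + MEC = 63.248 + 3.657Q.
Set SMC = demand: 63.248 + 3.657Q = 79.721 - 3.810Q → Q* = 2.2061.
The Pigouvian tax equals MEC at Q*: 12.870 + 0.526×2.2061 = 14.0304.

tax = $14.030 per unit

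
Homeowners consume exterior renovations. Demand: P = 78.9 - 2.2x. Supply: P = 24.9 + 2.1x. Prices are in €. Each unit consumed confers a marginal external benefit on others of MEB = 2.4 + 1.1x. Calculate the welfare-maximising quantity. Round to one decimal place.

Social marginal benefit = demand + MEB = 81.3 - 1.1x.
Set SMB = MC: 81.3 - 1.1x = 24.9 + 2.1x → x* = 17.6250.

x* = 17.6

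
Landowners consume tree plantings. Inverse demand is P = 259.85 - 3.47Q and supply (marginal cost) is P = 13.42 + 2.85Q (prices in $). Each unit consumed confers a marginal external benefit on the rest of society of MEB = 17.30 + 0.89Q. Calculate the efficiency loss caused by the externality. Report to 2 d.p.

DWL = $249.02

Market equilibrium (private): 13.42 + 2.85Q = 259.85 - 3.47Q → Q_m = 38.9921.
Social marginal benefit = demand + MEB = 277.15 - 2.58Q.
Set SMB = MC: 277.15 - 2.58Q = 13.42 + 2.85Q → Q* = 48.5691.
Between Q* and Q_m the wedge SMB − MC runs linearly from 0 to MEB(Q_m), so the loss is a triangle.
DWL = ½ × 9.5770 × 52.0030 = 249.0164.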